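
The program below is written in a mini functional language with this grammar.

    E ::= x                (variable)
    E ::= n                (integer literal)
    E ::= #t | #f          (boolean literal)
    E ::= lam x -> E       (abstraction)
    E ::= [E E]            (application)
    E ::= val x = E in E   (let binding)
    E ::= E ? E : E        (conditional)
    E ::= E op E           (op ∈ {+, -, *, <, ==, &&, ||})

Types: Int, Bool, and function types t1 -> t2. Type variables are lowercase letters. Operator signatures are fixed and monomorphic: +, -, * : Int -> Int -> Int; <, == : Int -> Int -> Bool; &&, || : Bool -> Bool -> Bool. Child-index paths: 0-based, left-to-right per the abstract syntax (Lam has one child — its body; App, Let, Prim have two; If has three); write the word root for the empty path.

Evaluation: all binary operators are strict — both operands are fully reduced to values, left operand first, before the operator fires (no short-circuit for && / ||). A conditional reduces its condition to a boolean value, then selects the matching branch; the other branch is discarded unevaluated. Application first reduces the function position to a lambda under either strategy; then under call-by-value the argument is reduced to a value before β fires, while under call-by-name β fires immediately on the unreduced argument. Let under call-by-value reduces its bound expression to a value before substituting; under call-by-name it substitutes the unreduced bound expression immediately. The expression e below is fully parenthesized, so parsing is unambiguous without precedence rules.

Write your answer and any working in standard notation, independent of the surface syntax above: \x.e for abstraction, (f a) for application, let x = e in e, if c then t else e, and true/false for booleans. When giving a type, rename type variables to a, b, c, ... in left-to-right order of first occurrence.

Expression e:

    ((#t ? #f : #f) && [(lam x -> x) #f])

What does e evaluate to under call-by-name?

Derivation:
step 0: ((if true then false else false) && ((\x.x) false))
step 1: [if@0] (false && ((\x.x) false))
step 2: [beta@1] (false && false)
step 3: [delta@root] false

Answer: false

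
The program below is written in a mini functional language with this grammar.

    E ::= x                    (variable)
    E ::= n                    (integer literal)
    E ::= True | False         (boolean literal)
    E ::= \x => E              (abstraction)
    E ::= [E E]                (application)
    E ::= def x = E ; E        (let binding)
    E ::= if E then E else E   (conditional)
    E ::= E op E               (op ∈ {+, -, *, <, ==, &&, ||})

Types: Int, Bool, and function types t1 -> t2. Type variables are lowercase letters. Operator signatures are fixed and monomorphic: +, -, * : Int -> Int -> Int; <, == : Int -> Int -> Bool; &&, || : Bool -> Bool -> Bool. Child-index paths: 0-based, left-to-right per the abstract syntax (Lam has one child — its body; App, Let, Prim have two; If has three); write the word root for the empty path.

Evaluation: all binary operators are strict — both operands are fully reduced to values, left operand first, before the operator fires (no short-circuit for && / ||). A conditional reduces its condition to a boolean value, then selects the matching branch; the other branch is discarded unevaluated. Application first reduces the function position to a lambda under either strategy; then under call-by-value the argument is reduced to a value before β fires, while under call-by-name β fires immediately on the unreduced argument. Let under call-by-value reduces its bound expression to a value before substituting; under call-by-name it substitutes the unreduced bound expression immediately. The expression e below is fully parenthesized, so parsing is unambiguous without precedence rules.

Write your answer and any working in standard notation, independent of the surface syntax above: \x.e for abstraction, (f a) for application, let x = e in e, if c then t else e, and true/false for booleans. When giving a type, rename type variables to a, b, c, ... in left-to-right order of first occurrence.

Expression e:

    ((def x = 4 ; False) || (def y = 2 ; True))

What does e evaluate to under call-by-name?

Answer: true

Working:
step 0: ((let x = 4 in false) || (let y = 2 in true))
step 1: [let@0] (false || (let y = 2 in true))
step 2: [let@1] (false || true)
step 3: [delta@root] true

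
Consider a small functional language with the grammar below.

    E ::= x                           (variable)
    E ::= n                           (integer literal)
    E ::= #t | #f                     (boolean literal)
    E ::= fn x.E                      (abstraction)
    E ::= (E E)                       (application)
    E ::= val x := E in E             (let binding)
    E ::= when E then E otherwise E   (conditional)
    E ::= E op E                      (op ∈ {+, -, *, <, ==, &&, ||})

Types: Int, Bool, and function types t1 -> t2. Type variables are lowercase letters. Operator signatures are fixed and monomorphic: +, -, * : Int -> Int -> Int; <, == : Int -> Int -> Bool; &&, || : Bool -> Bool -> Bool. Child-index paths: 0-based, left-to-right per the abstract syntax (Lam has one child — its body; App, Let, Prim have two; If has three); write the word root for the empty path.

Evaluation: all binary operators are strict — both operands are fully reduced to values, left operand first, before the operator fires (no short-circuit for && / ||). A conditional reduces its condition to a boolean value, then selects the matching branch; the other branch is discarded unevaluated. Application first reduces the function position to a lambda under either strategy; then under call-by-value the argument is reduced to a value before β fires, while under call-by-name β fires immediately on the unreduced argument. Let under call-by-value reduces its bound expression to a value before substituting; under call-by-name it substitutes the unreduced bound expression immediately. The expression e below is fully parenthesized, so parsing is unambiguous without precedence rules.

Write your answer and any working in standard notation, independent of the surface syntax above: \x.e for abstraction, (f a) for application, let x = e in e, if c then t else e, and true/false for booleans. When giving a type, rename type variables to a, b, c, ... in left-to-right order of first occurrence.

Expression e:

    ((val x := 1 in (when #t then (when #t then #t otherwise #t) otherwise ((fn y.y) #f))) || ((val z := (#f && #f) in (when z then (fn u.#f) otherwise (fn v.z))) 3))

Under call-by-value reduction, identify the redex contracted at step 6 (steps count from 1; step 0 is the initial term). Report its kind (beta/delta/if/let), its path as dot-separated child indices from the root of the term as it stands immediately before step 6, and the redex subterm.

Answer: if at 1.0 : (if false then (\u.false) else (\v.false))

Derivation:
step 0: ((let x = 1 in (if true then (if true then true else true) else ((\y.y) false))) || ((let z = (false && false) in (if z then (\u.false) else (\v.z))) 3))
step 1: [let@0] ((if true then (if true then true else true) else ((\y.y) false)) || ((let z = (false && false) in (if z then (\u.false) else (\v.z))) 3))
step 2: [if@0] ((if true then true else true) || ((let z = (false && false) in (if z then (\u.false) else (\v.z))) 3))
step 3: [if@0] (true || ((let z = (false && false) in (if z then (\u.false) else (\v.z))) 3))
step 4: [delta@1.0.0] (true || ((let z = false in (if z then (\u.false) else (\v.z))) 3))
step 5: [let@1.0] (true || ((if false then (\u.false) else (\v.false)) 3))
step 6: [if@1.0] (true || ((\v.false) 3))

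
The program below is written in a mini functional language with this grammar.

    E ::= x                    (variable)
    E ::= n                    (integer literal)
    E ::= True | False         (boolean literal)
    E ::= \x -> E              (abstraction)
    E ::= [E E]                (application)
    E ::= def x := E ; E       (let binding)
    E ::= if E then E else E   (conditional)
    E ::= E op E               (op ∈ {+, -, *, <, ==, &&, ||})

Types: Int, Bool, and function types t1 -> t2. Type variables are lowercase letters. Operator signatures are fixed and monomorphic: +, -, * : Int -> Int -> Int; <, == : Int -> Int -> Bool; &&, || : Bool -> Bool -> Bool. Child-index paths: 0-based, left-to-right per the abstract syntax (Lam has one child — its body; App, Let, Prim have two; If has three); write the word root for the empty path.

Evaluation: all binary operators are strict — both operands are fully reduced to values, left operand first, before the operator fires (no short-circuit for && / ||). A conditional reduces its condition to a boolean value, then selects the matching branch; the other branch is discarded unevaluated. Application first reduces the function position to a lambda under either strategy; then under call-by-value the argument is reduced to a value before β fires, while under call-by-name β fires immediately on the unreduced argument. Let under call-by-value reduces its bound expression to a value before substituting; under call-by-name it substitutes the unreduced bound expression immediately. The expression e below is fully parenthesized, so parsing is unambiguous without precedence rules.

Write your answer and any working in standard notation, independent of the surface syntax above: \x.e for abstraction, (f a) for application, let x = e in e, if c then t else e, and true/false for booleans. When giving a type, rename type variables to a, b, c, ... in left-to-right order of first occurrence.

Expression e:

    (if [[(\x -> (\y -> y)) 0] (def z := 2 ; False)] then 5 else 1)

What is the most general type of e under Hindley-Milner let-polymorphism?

Answer: Int

Trace:
y : b
\y._ : b -> b
\x._ : a -> b -> b
  unify a -> b -> b ~ Int -> c
  unify a ~ Int
  unify b -> b ~ c
_ _ : b -> b
let z : Int
  unify b -> b ~ Bool -> d
  unify b ~ Bool
  unify Bool ~ d
_ _ : Bool
  unify Bool ~ Bool
  unify Int ~ Int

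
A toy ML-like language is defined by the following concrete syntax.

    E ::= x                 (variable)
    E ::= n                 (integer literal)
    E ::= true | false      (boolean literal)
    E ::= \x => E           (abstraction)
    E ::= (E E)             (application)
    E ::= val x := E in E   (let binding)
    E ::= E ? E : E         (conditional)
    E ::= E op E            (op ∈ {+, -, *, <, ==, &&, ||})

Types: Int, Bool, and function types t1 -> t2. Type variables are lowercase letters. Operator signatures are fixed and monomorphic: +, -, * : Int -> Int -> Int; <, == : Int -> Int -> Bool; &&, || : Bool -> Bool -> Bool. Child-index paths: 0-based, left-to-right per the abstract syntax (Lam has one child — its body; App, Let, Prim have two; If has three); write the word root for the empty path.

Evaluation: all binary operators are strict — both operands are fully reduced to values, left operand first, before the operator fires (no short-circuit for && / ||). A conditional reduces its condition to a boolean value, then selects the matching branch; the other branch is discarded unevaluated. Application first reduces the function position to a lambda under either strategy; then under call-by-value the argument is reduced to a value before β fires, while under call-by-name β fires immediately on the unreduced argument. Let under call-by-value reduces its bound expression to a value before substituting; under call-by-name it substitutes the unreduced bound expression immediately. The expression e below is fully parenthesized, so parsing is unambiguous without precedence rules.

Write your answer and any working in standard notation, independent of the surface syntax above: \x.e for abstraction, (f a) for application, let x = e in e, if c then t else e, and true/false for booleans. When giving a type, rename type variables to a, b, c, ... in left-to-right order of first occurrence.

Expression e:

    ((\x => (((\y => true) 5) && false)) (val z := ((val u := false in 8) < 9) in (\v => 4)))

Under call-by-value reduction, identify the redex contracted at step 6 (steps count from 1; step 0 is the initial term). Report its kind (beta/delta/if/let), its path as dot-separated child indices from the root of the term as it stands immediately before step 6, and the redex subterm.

Answer: delta at root : (true && false)

Trace:
step 0: ((\x.(((\y.true) 5) && false)) (let z = ((let u = false in 8) < 9) in (\v.4)))
step 1: [let@1.0.0] ((\x.(((\y.true) 5) && false)) (let z = (8 < 9) in (\v.4)))
step 2: [delta@1.0] ((\x.(((\y.true) 5) && false)) (let z = true in (\v.4)))
step 3: [let@1] ((\x.(((\y.true) 5) && false)) (\v.4))
step 4: [beta@root] (((\y.true) 5) && false)
step 5: [beta@0] (true && false)
step 6: [delta@root] false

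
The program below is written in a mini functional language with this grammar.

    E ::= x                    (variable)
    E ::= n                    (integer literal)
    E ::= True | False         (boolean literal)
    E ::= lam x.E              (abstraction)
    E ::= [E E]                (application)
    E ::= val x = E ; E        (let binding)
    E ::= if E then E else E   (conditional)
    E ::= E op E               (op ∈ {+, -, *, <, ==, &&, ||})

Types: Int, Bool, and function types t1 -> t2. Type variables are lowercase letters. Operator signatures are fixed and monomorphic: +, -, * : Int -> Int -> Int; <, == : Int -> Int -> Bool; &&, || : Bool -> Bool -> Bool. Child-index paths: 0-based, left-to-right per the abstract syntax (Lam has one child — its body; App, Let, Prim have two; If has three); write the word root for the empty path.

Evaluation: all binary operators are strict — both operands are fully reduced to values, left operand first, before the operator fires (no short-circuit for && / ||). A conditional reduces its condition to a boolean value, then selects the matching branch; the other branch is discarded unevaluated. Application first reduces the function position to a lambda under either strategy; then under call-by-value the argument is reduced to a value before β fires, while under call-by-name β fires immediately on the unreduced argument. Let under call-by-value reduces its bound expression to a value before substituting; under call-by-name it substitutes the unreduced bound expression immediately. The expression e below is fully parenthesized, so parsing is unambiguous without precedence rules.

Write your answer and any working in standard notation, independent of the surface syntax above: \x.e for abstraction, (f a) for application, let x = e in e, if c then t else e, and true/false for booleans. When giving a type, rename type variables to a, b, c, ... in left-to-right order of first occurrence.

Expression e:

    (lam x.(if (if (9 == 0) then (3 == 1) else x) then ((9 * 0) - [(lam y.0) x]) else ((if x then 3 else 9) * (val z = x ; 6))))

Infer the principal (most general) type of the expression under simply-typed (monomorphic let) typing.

Answer: Bool -> Int

Working:
  unify Int ~ Int
  unify Int ~ Int
  unify Bool ~ Bool
  unify Int ~ Int
  unify Int ~ Int
x : a
  unify Bool ~ a
  unify Bool ~ Bool
  unify Int ~ Int
  unify Int ~ Int
  unify Int ~ Int
\y._ : b -> Int
x : Bool
  unify b -> Int ~ Bool -> c
  unify b ~ Bool
  unify Int ~ c
_ _ : Int
  unify Int ~ Int
x : Bool
  unify Bool ~ Bool
  unify Int ~ Int
  unify Int ~ Int
x : Bool
let z : Bool
  unify Int ~ Int
  unify Int ~ Int
\x._ : Bool -> Int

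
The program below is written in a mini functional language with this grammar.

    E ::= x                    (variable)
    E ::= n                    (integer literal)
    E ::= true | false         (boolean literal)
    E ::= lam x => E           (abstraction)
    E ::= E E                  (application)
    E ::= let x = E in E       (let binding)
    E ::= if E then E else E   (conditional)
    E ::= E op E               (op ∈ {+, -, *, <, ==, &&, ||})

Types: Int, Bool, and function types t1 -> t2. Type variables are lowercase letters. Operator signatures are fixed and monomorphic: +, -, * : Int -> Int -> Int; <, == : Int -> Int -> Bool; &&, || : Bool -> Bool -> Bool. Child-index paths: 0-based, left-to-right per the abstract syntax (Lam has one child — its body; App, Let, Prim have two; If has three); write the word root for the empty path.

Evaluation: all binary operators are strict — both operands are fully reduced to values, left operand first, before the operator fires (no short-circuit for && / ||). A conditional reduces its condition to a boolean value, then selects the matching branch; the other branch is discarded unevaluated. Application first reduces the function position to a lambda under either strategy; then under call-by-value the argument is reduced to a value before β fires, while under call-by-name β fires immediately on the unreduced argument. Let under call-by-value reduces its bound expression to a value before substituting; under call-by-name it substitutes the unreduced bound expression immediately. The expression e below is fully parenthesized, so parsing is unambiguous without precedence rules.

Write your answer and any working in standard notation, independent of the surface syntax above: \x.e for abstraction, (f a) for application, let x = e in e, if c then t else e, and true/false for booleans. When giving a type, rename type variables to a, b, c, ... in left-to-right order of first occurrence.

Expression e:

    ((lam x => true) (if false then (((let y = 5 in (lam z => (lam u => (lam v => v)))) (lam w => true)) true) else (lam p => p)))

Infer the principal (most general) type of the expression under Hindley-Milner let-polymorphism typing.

Trace:
\x._ : a -> Bool
  unify Bool ~ Bool
let y : Int
v : d
\v._ : d -> d
\u._ : c -> d -> d
\z._ : b -> c -> d -> d
\w._ : e -> Bool
  unify b -> c -> d -> d ~ (e -> Bool) -> f
  unify b ~ e -> Bool
  unify c -> d -> d ~ f
_ _ : c -> d -> d
  unify c -> d -> d ~ Bool -> g
  unify c ~ Bool
  unify d -> d ~ g
_ _ : d -> d
p : h
\p._ : h -> h
  unify d -> d ~ h -> h
  unify d ~ h
  unify h ~ h
  unify a -> Bool ~ (h -> h) -> i
  unify a ~ h -> h
  unify Bool ~ i
_ _ : Bool

Answer: Bool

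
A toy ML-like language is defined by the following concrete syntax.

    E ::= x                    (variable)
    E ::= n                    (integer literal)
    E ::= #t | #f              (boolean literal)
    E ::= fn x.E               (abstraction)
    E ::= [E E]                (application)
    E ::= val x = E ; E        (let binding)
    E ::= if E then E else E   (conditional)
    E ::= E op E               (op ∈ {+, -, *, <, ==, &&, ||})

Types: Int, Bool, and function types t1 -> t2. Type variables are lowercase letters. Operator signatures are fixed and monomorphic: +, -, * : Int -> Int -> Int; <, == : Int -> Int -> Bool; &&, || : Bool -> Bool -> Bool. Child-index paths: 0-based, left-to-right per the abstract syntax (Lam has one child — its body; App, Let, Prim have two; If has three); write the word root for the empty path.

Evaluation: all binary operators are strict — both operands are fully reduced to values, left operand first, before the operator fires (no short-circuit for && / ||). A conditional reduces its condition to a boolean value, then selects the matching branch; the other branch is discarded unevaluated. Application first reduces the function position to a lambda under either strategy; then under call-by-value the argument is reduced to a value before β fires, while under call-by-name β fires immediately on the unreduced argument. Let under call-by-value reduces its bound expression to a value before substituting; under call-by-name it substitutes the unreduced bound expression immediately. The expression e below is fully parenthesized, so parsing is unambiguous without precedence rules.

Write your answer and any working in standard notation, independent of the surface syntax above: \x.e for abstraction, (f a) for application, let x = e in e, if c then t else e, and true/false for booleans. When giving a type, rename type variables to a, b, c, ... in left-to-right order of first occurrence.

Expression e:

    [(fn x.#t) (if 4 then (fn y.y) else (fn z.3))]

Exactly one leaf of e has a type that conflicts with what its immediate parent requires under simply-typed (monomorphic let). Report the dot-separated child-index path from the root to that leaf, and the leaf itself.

Answer: 1.0 : 4

Working:
\x._ : a -> Bool
  unify Int ~ Bool
  FAIL: mismatch Int ~ Bool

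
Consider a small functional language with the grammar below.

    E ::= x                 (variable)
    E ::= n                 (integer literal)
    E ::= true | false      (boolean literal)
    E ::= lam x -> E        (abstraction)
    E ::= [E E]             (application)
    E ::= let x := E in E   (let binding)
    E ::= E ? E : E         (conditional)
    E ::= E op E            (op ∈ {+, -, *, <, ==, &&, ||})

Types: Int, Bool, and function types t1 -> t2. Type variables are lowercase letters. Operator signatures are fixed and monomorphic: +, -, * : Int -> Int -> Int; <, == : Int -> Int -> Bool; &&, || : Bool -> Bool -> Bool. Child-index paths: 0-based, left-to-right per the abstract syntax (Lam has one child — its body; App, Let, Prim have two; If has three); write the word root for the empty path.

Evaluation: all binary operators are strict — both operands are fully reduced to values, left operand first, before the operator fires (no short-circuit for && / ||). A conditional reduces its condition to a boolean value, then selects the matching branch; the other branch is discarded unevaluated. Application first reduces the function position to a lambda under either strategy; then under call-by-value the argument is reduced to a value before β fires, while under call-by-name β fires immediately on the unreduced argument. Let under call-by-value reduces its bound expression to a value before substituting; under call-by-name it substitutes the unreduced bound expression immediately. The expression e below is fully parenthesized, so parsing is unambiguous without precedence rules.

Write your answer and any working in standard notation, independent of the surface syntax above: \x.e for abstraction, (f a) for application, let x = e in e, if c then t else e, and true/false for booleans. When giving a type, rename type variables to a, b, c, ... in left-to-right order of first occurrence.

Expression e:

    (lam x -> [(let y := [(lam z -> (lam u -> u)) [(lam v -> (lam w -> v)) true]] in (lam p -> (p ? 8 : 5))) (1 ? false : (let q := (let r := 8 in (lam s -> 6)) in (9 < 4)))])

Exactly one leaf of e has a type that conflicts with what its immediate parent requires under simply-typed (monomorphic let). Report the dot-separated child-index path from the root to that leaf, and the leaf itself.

Trace:
u : c
\u._ : c -> c
\z._ : b -> c -> c
v : d
\w._ : e -> d
\v._ : d -> e -> d
  unify d -> e -> d ~ Bool -> f
  unify d ~ Bool
  unify e -> Bool ~ f
_ _ : e -> Bool
  unify b -> c -> c ~ (e -> Bool) -> g
  unify b ~ e -> Bool
  unify c -> c ~ g
_ _ : c -> c
let y : c -> c
p : h
  unify h ~ Bool
  unify Int ~ Int
\p._ : Bool -> Int
  unify Int ~ Bool
  FAIL: mismatch Int ~ Bool

Answer: 0.1.0 : 1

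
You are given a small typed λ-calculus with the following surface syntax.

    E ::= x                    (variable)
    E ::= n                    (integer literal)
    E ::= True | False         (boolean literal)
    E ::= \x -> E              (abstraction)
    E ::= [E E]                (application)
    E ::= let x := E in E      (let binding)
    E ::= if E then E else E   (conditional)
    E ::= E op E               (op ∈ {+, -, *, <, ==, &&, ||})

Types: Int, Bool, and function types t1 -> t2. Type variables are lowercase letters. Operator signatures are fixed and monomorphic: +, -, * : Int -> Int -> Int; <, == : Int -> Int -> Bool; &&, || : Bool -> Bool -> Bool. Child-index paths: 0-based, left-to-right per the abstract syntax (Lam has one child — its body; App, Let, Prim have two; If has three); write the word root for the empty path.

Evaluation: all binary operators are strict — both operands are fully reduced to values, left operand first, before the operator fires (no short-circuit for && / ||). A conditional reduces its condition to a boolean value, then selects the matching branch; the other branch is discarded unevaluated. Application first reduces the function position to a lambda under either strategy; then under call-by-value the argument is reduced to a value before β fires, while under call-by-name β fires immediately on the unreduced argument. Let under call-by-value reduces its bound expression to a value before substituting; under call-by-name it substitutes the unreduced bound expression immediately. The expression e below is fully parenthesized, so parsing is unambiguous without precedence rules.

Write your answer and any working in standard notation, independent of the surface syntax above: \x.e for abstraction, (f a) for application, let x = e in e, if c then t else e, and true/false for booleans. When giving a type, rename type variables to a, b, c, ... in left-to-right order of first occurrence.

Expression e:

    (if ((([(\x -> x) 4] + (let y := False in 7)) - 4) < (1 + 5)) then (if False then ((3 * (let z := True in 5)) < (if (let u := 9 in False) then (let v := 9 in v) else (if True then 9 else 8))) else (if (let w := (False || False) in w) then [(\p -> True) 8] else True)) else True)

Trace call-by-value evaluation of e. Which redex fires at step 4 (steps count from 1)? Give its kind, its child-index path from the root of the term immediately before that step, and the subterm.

Answer: delta at 0.0 : (11 - 4)

Trace:
step 0: (if (((((\x.x) 4) + (let y = false in 7)) - 4) < (1 + 5)) then (if false then ((3 * (let z = true in 5)) < (if (let u = 9 in false) then (let v = 9 in v) else (if true then 9 else 8))) else (if (let w = (false || false) in w) then ((\p.true) 8) else true)) else true)
step 1: [beta@0.0.0.0] (if (((4 + (let y = false in 7)) - 4) < (1 + 5)) then (if false then ((3 * (let z = true in 5)) < (if (let u = 9 in false) then (let v = 9 in v) else (if true then 9 else 8))) else (if (let w = (false || false) in w) then ((\p.true) 8) else true)) else true)
step 2: [let@0.0.0.1] (if (((4 + 7) - 4) < (1 + 5)) then (if false then ((3 * (let z = true in 5)) < (if (let u = 9 in false) then (let v = 9 in v) else (if true then 9 else 8))) else (if (let w = (false || false) in w) then ((\p.true) 8) else true)) else true)
step 3: [delta@0.0.0] (if ((11 - 4) < (1 + 5)) then (if false then ((3 * (let z = true in 5)) < (if (let u = 9 in false) then (let v = 9 in v) else (if true then 9 else 8))) else (if (let w = (false || false) in w) then ((\p.true) 8) else true)) else true)
step 4: [delta@0.0] (if (7 < (1 + 5)) then (if false then ((3 * (let z = true in 5)) < (if (let u = 9 in false) then (let v = 9 in v) else (if true then 9 else 8))) else (if (let w = (false || false) in w) then ((\p.true) 8) else true)) else true)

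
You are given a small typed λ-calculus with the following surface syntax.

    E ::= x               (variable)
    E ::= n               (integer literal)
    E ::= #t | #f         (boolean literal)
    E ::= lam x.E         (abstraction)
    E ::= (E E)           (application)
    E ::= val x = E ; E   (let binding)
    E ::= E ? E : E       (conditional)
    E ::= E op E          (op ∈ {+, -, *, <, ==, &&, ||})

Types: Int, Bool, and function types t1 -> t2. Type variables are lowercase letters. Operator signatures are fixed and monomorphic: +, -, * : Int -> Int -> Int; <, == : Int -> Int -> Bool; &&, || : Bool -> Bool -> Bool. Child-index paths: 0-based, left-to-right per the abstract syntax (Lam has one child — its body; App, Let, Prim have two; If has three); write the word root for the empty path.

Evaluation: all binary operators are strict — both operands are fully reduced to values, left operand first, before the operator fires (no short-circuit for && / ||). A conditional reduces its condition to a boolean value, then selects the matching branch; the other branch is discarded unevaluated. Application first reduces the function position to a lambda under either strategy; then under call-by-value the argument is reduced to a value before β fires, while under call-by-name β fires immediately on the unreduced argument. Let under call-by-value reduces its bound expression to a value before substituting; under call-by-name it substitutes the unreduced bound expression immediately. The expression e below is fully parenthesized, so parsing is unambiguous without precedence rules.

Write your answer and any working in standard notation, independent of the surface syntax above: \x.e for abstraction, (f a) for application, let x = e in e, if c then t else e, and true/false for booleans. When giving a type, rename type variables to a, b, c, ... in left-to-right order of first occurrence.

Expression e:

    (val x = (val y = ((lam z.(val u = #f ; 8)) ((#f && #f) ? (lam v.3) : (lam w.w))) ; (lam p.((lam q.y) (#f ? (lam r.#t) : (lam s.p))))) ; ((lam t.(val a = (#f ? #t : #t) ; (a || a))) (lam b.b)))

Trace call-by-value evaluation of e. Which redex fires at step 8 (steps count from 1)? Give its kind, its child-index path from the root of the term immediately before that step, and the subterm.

Answer: if at 0 : (if false then true else true)

Derivation:
step 0: (let x = (let y = ((\z.(let u = false in 8)) (if (false && false) then (\v.3) else (\w.w))) in (\p.((\q.y) (if false then (\r.true) else (\s.p))))) in ((\t.(let a = (if false then true else true) in (a || a))) (\b.b)))
step 1: [delta@0.0.1.0] (let x = (let y = ((\z.(let u = false in 8)) (if false then (\v.3) else (\w.w))) in (\p.((\q.y) (if false then (\r.true) else (\s.p))))) in ((\t.(let a = (if false then true else true) in (a || a))) (\b.b)))
step 2: [if@0.0.1] (let x = (let y = ((\z.(let u = false in 8)) (\w.w)) in (\p.((\q.y) (if false then (\r.true) else (\s.p))))) in ((\t.(let a = (if false then true else true) in (a || a))) (\b.b)))
step 3: [beta@0.0] (let x = (let y = (let u = false in 8) in (\p.((\q.y) (if false then (\r.true) else (\s.p))))) in ((\t.(let a = (if false then true else true) in (a || a))) (\b.b)))
step 4: [let@0.0] (let x = (let y = 8 in (\p.((\q.y) (if false then (\r.true) else (\s.p))))) in ((\t.(let a = (if false then true else true) in (a || a))) (\b.b)))
step 5: [let@0] (let x = (\p.((\q.8) (if false then (\r.true) else (\s.p)))) in ((\t.(let a = (if false then true else true) in (a || a))) (\b.b)))
step 6: [let@root] ((\t.(let a = (if false then true else true) in (a || a))) (\b.b))
step 7: [beta@root] (let a = (if false then true else true) in (a || a))
step 8: [if@0] (let a = true in (a || a))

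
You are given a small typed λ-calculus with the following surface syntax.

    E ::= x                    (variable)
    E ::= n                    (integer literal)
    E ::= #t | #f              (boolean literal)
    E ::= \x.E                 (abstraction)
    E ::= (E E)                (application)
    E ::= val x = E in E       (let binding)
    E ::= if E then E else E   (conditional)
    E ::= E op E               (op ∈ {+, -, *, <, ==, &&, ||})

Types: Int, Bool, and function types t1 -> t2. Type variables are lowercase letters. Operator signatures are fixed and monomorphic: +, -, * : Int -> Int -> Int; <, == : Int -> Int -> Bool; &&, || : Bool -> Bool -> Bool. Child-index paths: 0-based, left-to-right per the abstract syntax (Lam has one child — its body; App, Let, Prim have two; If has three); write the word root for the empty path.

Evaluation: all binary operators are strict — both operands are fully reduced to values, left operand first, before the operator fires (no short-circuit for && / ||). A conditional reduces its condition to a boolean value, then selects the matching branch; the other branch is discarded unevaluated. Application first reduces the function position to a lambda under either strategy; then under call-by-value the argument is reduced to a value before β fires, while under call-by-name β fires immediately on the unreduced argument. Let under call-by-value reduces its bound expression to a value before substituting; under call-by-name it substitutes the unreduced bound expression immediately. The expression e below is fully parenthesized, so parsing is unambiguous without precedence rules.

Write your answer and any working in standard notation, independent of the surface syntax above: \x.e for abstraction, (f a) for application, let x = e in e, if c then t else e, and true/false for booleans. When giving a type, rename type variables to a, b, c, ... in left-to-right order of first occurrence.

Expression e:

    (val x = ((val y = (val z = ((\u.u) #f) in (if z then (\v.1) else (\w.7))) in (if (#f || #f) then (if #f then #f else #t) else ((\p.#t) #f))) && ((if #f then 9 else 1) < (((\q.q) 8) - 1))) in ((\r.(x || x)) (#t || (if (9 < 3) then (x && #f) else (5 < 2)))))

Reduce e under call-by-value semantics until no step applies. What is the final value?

Answer: true

Working:
step 0: (let x = ((let y = (let z = ((\u.u) false) in (if z then (\v.1) else (\w.7))) in (if (false || false) then (if false then false else true) else ((\p.true) false))) && ((if false then 9 else 1) < (((\q.q) 8) - 1))) in ((\r.(x || x)) (true || (if (9 < 3) then (x && false) else (5 < 2)))))
step 1: [beta@0.0.0.0] (let x = ((let y = (let z = false in (if z then (\v.1) else (\w.7))) in (if (false || false) then (if false then false else true) else ((\p.true) false))) && ((if false then 9 else 1) < (((\q.q) 8) - 1))) in ((\r.(x || x)) (true || (if (9 < 3) then (x && false) else (5 < 2)))))
step 2: [let@0.0.0] (let x = ((let y = (if false then (\v.1) else (\w.7)) in (if (false || false) then (if false then false else true) else ((\p.true) false))) && ((if false then 9 else 1) < (((\q.q) 8) - 1))) in ((\r.(x || x)) (true || (if (9 < 3) then (x && false) else (5 < 2)))))
step 3: [if@0.0.0] (let x = ((let y = (\w.7) in (if (false || false) then (if false then false else true) else ((\p.true) false))) && ((if false then 9 else 1) < (((\q.q) 8) - 1))) in ((\r.(x || x)) (true || (if (9 < 3) then (x && false) else (5 < 2)))))
step 4: [let@0.0] (let x = ((if (false || false) then (if false then false else true) else ((\p.true) false)) && ((if false then 9 else 1) < (((\q.q) 8) - 1))) in ((\r.(x || x)) (true || (if (9 < 3) then (x && false) else (5 < 2)))))
step 5: [delta@0.0.0] (let x = ((if false then (if false then false else true) else ((\p.true) false)) && ((if false then 9 else 1) < (((\q.q) 8) - 1))) in ((\r.(x || x)) (true || (if (9 < 3) then (x && false) else (5 < 2)))))
step 6: [if@0.0] (let x = (((\p.true) false) && ((if false then 9 else 1) < (((\q.q) 8) - 1))) in ((\r.(x || x)) (true || (if (9 < 3) then (x && false) else (5 < 2)))))
step 7: [beta@0.0] (let x = (true && ((if false then 9 else 1) < (((\q.q) 8) - 1))) in ((\r.(x || x)) (true || (if (9 < 3) then (x && false) else (5 < 2)))))
step 8: [if@0.1.0] (let x = (true && (1 < (((\q.q) 8) - 1))) in ((\r.(x || x)) (true || (if (9 < 3) then (x && false) else (5 < 2)))))
step 9: [beta@0.1.1.0] (let x = (true && (1 < (8 - 1))) in ((\r.(x || x)) (true || (if (9 < 3) then (x && false) else (5 < 2)))))
step 10: [delta@0.1.1] (let x = (true && (1 < 7)) in ((\r.(x || x)) (true || (if (9 < 3) then (x && false) else (5 < 2)))))
step 11: [delta@0.1] (let x = (true && true) in ((\r.(x || x)) (true || (if (9 < 3) then (x && false) else (5 < 2)))))
step 12: [delta@0] (let x = true in ((\r.(x || x)) (true || (if (9 < 3) then (x && false) else (5 < 2)))))
step 13: [let@root] ((\r.(true || true)) (true || (if (9 < 3) then (true && false) else (5 < 2))))
step 14: [delta@1.1.0] ((\r.(true || true)) (true || (if false then (true && false) else (5 < 2))))
step 15: [if@1.1] ((\r.(true || true)) (true || (5 < 2)))
step 16: [delta@1.1] ((\r.(true || true)) (true || false))
step 17: [delta@1] ((\r.(true || true)) true)
step 18: [beta@root] (true || true)
step 19: [delta@root] true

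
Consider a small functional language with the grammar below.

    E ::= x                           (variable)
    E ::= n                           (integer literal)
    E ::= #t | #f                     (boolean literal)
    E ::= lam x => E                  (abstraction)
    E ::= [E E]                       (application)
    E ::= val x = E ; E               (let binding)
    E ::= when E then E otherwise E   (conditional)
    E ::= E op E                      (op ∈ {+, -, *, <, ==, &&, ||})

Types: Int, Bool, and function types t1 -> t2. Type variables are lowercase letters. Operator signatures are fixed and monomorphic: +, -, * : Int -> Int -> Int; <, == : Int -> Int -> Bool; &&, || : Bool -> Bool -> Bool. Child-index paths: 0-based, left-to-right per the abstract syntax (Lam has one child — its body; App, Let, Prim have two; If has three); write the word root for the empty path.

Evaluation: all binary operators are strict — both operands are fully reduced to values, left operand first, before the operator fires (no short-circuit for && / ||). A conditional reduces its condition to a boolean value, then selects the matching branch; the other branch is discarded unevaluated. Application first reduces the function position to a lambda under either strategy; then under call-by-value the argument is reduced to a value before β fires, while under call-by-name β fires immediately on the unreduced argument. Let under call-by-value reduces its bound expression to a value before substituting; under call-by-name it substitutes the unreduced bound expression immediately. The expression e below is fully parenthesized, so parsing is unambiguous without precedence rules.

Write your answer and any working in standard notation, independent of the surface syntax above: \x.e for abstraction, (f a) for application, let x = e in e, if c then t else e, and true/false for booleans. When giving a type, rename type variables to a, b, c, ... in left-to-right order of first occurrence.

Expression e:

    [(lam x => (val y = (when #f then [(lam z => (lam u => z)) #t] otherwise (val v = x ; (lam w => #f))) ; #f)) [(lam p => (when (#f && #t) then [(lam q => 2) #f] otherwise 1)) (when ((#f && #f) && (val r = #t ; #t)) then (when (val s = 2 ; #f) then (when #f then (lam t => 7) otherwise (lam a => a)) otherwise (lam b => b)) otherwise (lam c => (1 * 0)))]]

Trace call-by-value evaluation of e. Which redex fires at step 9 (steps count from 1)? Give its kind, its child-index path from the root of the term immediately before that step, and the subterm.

Derivation:
step 0: ((\x.(let y = (if false then ((\z.(\u.z)) true) else (let v = x in (\w.false))) in false)) ((\p.(if (false && true) then ((\q.2) false) else 1)) (if ((false && false) && (let r = true in true)) then (if (let s = 2 in false) then (if false then (\t.7) else (\a.a)) else (\b.b)) else (\c.(1 * 0)))))
step 1: [delta@1.1.0.0] ((\x.(let y = (if false then ((\z.(\u.z)) true) else (let v = x in (\w.false))) in false)) ((\p.(if (false && true) then ((\q.2) false) else 1)) (if (false && (let r = true in true)) then (if (let s = 2 in false) then (if false then (\t.7) else (\a.a)) else (\b.b)) else (\c.(1 * 0)))))
step 2: [let@1.1.0.1] ((\x.(let y = (if false then ((\z.(\u.z)) true) else (let v = x in (\w.false))) in false)) ((\p.(if (false && true) then ((\q.2) false) else 1)) (if (false && true) then (if (let s = 2 in false) then (if false then (\t.7) else (\a.a)) else (\b.b)) else (\c.(1 * 0)))))
step 3: [delta@1.1.0] ((\x.(let y = (if false then ((\z.(\u.z)) true) else (let v = x in (\w.false))) in false)) ((\p.(if (false && true) then ((\q.2) false) else 1)) (if false then (if (let s = 2 in false) then (if false then (\t.7) else (\a.a)) else (\b.b)) else (\c.(1 * 0)))))
step 4: [if@1.1] ((\x.(let y = (if false then ((\z.(\u.z)) true) else (let v = x in (\w.false))) in false)) ((\p.(if (false && true) then ((\q.2) false) else 1)) (\c.(1 * 0))))
step 5: [beta@1] ((\x.(let y = (if false then ((\z.(\u.z)) true) else (let v = x in (\w.false))) in false)) (if (false && true) then ((\q.2) false) else 1))
step 6: [delta@1.0] ((\x.(let y = (if false then ((\z.(\u.z)) true) else (let v = x in (\w.false))) in false)) (if false then ((\q.2) false) else 1))
step 7: [if@1] ((\x.(let y = (if false then ((\z.(\u.z)) true) else (let v = x in (\w.false))) in false)) 1)
step 8: [beta@root] (let y = (if false then ((\z.(\u.z)) true) else (let v = 1 in (\w.false))) in false)
step 9: [if@0] (let y = (let v = 1 in (\w.false)) in false)

Answer: if at 0 : (if false then ((\z.(\u.z)) true) else (let v = 1 in (\w.false)))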